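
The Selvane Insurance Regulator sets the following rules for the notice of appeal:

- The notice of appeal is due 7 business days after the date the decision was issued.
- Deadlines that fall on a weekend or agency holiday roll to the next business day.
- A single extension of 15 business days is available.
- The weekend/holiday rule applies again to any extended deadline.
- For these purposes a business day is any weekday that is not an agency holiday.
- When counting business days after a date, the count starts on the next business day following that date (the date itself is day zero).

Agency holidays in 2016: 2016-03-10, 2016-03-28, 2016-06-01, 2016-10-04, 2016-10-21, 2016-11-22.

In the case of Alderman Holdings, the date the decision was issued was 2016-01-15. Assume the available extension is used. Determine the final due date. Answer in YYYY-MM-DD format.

Starting the day after 2016-01-15 and counting 7 business days lands on 2016-01-26.
2016-01-26 falls on a Tuesday, which is a business day, so no adjustment is needed.
Applying the 15-business-day extension: 15 business days after 2016-01-26 is 2016-02-16.
Since 2016-02-16 is a Tuesday and not a holiday, the date is unchanged.
Deadline: 2016-02-16.

2016-02-16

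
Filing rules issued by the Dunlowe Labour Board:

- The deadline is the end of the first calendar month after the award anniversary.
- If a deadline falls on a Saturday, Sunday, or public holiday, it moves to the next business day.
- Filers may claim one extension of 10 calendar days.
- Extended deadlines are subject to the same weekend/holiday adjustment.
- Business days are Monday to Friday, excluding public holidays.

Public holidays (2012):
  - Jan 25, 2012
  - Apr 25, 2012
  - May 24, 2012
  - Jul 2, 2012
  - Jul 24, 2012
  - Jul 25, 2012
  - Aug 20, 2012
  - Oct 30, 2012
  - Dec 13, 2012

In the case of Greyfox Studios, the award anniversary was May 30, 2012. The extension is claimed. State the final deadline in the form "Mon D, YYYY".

1 month after May 30, 2012 is June 2012; that month ends on Jun 30, 2012.
Jun 30, 2012 is a Saturday; the next business day is Jul 3, 2012 (Tuesday).
Add the 10 calendar-day extension to Jul 3, 2012: Jul 13, 2012.
Jul 13, 2012 is a Friday and not a listed holiday, so it stands.
So the filing is due Jul 13, 2012.

Jul 13, 2012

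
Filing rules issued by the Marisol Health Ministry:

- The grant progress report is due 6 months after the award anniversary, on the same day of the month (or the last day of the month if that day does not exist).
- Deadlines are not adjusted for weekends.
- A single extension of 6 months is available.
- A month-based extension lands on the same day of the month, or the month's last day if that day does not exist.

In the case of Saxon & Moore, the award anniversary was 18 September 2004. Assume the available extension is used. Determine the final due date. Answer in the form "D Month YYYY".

Moving 6 months forward from 18 September 2004 on the corresponding day gives 18 March 2005.
No adjustment is made for weekends or holidays, so 18 March 2005 stands.
Applying the 6 months extension: 6 months after 18 March 2005 is 18 September 2005.
18 September 2005 is a Sunday; no weekend or holiday adjustment applies.
Final deadline: 18 September 2005.

18 September 2005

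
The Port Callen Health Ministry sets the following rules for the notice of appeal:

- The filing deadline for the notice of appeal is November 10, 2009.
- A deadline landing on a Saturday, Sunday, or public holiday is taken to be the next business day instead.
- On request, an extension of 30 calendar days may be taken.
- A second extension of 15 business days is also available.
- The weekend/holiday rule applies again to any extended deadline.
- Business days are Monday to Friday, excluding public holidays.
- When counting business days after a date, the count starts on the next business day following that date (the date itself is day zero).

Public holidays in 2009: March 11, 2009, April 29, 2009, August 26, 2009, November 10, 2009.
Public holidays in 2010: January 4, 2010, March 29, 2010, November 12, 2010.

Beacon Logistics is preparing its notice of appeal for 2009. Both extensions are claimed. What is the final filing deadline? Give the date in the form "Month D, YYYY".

January 1, 2010

The stated deadline is November 10, 2009.
Because November 10, 2009 is a listed holiday, the deadline becomes November 11, 2009 (Wednesday).
Add the 30 calendar-day extension to November 11, 2009: December 11, 2009.
Since December 11, 2009 is a Friday and not a holiday, the date is unchanged.
The 15-business-day extension runs from December 11, 2009 to January 1, 2010.
January 1, 2010 (Friday) is already a business day.
Final deadline: January 1, 2010.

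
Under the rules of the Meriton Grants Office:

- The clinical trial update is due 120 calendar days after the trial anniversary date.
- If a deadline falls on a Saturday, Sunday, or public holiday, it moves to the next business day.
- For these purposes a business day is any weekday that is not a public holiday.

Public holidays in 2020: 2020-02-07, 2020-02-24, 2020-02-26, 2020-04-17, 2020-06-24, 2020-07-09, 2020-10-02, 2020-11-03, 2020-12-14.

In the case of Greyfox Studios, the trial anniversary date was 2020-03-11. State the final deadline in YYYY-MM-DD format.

2020-07-10

Adding 120 calendar days to 2020-03-11 gives 2020-07-09.
2020-07-09 falls on a listed holiday. Rolling to the next business day gives 2020-07-10, a Friday.
Deadline: 2020-07-10.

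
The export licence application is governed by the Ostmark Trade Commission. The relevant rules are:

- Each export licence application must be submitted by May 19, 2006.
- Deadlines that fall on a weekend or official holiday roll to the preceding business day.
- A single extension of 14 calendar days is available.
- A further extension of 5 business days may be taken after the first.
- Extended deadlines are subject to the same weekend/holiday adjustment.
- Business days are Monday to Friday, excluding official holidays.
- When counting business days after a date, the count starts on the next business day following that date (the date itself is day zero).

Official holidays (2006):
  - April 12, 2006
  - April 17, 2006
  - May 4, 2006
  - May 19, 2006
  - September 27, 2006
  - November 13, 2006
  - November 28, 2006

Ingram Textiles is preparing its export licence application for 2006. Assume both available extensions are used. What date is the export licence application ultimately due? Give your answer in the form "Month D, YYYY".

The stated deadline is May 19, 2006.
May 19, 2006 is a listed holiday, so it moves to the preceding business day, May 18, 2006 (Thursday).
Applying the 14-calendar-day extension: May 18, 2006 + 14 days = June 1, 2006.
June 1, 2006 (Thursday) is already a business day.
The 5-business-day extension runs from June 1, 2006 to June 8, 2006.
June 8, 2006 is a Thursday and not a listed holiday, so it stands.
So the filing is due June 8, 2006.

June 8, 2006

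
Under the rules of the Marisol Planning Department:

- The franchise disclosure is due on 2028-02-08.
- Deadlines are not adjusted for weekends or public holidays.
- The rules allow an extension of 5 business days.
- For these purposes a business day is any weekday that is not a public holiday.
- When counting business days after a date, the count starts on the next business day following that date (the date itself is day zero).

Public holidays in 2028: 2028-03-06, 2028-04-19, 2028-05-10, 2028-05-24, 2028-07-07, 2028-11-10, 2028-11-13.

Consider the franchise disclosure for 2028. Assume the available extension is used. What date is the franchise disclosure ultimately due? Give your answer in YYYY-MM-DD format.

2028-02-15

Start from the fixed due date, 2028-02-08.
2028-02-08 is a Tuesday; no weekend or holiday adjustment applies.
Counting 5 further business days from 2028-02-08 reaches 2028-02-15.
2028-02-15 falls on a Tuesday. The rules make no weekend/holiday allowance, so it remains 2028-02-15.
So the filing is due 2028-02-15.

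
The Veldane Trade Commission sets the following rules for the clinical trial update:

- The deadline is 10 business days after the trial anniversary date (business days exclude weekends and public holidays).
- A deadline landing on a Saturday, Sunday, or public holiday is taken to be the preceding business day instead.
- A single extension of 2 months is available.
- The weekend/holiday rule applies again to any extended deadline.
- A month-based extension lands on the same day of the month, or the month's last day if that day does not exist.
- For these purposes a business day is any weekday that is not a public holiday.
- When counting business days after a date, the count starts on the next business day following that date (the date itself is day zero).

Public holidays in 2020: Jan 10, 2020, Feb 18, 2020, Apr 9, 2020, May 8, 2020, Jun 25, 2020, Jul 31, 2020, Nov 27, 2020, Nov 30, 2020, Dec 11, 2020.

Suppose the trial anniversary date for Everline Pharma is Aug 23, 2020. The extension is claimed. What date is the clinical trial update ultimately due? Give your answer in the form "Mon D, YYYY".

Nov 4, 2020

Starting the day after Aug 23, 2020 and counting 10 business days lands on Sep 4, 2020.
Sep 4, 2020 falls on a Friday, which is a business day, so no adjustment is needed.
The 2 months extension carries Sep 4, 2020 to Nov 4, 2020.
Nov 4, 2020 falls on a Wednesday, which is a business day, so no adjustment is needed.
Final deadline: Nov 4, 2020.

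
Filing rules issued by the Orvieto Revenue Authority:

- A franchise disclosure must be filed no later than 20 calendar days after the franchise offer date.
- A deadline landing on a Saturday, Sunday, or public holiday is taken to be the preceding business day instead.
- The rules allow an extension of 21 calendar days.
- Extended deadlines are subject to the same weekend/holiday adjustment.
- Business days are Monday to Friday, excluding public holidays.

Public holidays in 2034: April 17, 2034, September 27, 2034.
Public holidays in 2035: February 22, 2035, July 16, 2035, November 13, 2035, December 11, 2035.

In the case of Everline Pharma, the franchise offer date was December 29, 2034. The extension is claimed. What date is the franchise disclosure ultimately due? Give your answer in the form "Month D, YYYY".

Trigger date December 29, 2034 + 20 calendar days = January 18, 2035.
Since January 18, 2035 is a Thursday and not a holiday, the date is unchanged.
The 21-calendar-day extension moves the deadline from January 18, 2035 to February 8, 2035.
February 8, 2035 (Thursday) is already a business day.
Deadline: February 8, 2035.

February 8, 2035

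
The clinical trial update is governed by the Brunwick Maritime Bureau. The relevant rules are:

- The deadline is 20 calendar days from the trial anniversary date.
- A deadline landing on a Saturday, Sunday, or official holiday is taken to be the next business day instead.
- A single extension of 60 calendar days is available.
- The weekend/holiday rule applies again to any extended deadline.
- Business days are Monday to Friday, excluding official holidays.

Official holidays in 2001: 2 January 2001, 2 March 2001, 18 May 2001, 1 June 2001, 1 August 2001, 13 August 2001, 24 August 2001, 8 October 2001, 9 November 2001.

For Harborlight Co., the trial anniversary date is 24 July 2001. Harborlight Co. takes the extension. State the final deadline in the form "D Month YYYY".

15 October 2001

From 24 July 2001, 20 calendar days later is 13 August 2001.
Because 13 August 2001 is a listed holiday, the deadline becomes 14 August 2001 (Tuesday).
With the 60-day extension, 14 August 2001 becomes 13 October 2001.
13 October 2001 falls on a Saturday. Rolling to the next business day gives 15 October 2001, a Monday.
The final due date is 15 October 2001.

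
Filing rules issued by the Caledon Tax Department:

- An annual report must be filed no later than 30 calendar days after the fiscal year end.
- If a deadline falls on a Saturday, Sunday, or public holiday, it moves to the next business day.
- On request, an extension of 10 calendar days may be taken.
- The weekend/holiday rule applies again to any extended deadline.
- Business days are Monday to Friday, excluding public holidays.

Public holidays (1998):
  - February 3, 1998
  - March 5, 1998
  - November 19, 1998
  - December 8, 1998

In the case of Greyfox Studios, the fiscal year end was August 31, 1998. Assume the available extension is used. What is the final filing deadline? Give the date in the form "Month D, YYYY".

Adding 30 calendar days to August 31, 1998 gives September 30, 1998.
September 30, 1998 is a Wednesday and not a listed holiday, so it stands.
The 10-calendar-day extension moves the deadline from September 30, 1998 to October 10, 1998.
October 10, 1998 is a Saturday, so it moves to the next business day, October 12, 1998 (Monday).
Final deadline: October 12, 1998.

October 12, 1998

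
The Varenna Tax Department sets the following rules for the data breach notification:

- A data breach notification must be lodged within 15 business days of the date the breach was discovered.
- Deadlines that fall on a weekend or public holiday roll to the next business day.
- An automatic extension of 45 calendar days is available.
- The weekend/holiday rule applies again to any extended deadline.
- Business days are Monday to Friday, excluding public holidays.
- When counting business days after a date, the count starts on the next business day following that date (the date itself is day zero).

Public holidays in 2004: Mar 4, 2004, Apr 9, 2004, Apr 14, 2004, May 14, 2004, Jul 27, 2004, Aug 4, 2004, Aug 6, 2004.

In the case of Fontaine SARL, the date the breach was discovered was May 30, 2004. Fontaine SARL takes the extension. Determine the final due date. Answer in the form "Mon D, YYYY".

15 business days after May 30, 2004, excluding weekends and holidays, is Jun 18, 2004.
Jun 18, 2004 (Friday) is already a business day.
Applying the 45-calendar-day extension: Jun 18, 2004 + 45 days = Aug 2, 2004.
Aug 2, 2004 (Monday) is already a business day.
Deadline: Aug 2, 2004.

Aug 2, 2004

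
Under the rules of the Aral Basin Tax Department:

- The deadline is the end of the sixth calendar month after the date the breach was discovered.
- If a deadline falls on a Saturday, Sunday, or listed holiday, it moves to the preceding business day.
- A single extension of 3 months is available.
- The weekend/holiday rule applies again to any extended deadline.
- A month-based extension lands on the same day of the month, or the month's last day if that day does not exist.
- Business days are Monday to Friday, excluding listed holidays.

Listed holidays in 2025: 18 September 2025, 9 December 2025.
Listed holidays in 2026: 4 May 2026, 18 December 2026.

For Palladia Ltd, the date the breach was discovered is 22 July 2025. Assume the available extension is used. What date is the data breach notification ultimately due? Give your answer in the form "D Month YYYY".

6 months after 22 July 2025 falls in January 2026; the last day of that month is 31 January 2026.
Because 31 January 2026 is a Saturday, the deadline becomes 30 January 2026 (Friday).
Add 3 months to 30 January 2026: 30 April 2026.
30 April 2026 falls on a Thursday, which is a business day, so no adjustment is needed.
Final deadline: 30 April 2026.

30 April 2026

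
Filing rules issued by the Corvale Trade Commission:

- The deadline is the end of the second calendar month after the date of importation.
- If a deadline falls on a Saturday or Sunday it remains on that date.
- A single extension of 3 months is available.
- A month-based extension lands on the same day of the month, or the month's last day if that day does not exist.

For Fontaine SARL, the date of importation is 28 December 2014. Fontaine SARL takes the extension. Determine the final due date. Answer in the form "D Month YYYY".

2 months after 28 December 2014 falls in February 2015; the last day of that month is 28 February 2015.
28 February 2015 falls on a Saturday. The rules make no weekend/holiday allowance, so it remains 28 February 2015.
Add 3 months to 28 February 2015: 28 May 2015.
28 May 2015 is a Thursday; no weekend or holiday adjustment applies.
So the filing is due 28 May 2015.

28 May 2015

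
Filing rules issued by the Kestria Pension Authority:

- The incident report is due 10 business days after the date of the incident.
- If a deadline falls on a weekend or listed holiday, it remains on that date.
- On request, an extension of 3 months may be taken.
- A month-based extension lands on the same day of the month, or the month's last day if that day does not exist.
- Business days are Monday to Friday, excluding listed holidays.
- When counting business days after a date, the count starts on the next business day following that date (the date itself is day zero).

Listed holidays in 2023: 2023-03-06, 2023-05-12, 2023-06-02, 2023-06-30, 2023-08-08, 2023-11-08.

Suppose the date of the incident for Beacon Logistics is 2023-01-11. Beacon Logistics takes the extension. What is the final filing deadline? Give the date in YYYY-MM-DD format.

Starting the day after 2023-01-11 and counting 10 business days lands on 2023-01-25.
2023-01-25 is a Wednesday; no weekend or holiday adjustment applies.
The 3 months extension carries 2023-01-25 to 2023-04-25.
2023-04-25 is a Tuesday; no weekend or holiday adjustment applies.
The final due date is 2023-04-25.

2023-04-25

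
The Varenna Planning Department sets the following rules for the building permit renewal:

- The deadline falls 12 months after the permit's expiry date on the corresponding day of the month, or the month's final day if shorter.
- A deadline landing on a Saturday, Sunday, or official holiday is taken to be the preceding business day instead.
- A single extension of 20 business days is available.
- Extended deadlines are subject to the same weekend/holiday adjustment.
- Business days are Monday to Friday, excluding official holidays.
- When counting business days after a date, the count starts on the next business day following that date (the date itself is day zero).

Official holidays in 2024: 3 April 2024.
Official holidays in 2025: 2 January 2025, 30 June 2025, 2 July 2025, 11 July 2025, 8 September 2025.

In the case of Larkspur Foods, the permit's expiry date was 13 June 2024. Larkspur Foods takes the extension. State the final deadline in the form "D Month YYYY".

12 months after 13 June 2024, on the same day of the month, is 13 June 2025.
13 June 2025 is a Friday and not a listed holiday, so it stands.
Applying the 20-business-day extension: 20 business days after 13 June 2025 is 16 July 2025.
Since 16 July 2025 is a Wednesday and not a holiday, the date is unchanged.
Final deadline: 16 July 2025.

16 July 2025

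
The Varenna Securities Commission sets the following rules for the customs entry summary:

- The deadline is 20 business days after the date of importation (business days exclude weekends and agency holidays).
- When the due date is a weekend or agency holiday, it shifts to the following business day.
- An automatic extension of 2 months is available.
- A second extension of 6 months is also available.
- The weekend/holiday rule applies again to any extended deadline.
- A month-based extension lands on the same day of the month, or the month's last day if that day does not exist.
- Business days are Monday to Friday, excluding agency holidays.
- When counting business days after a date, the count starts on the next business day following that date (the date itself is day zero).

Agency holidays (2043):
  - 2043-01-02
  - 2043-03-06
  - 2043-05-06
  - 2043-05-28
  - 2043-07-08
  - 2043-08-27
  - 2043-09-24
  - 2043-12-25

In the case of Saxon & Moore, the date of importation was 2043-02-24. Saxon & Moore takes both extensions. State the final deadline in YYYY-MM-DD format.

Starting the day after 2043-02-24 and counting 20 business days lands on 2043-03-25.
2043-03-25 falls on a Wednesday, which is a business day, so no adjustment is needed.
Applying the 2 months extension: 2 months after 2043-03-25 is 2043-05-25.
Since 2043-05-25 is a Monday and not a holiday, the date is unchanged.
Applying the 6 months extension: 6 months after 2043-05-25 is 2043-11-25.
Since 2043-11-25 is a Wednesday and not a holiday, the date is unchanged.
Final deadline: 2043-11-25.

2043-11-25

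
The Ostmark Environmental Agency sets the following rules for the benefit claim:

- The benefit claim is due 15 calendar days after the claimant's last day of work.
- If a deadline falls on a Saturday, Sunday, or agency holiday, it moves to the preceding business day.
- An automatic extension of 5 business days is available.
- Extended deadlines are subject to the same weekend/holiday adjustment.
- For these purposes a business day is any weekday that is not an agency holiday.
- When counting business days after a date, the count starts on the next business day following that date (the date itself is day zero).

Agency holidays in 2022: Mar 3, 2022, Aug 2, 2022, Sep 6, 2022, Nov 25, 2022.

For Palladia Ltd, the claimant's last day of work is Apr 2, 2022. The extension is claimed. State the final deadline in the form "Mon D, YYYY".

Trigger date Apr 2, 2022 + 15 calendar days = Apr 17, 2022.
Apr 17, 2022 falls on a Sunday. Rolling to the preceding business day gives Apr 15, 2022, a Friday.
The 5-business-day extension runs from Apr 15, 2022 to Apr 22, 2022.
Apr 22, 2022 falls on a Friday, which is a business day, so no adjustment is needed.
So the filing is due Apr 22, 2022.

Apr 22, 2022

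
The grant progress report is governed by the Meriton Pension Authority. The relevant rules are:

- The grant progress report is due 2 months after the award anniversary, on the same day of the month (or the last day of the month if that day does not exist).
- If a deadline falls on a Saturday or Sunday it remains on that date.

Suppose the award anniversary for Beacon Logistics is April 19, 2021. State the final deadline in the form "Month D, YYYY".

Moving 2 months forward from April 19, 2021 on the corresponding day gives June 19, 2021.
June 19, 2021 falls on a Saturday. The rules make no weekend/holiday allowance, so it remains June 19, 2021.
Final deadline: June 19, 2021.

June 19, 2021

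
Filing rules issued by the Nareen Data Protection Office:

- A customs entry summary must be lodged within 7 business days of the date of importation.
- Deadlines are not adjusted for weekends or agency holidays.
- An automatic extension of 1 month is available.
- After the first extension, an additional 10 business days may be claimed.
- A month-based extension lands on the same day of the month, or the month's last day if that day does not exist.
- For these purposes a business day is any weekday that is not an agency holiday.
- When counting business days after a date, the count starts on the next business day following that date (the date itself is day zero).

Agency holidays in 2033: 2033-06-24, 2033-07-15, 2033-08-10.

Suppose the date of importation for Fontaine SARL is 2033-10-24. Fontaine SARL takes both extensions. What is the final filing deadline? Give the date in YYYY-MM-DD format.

2033-12-16

Counting 7 business days after 2033-10-24 (skipping weekends and listed holidays) reaches 2033-11-02.
2033-11-02 falls on a Wednesday. The rules make no weekend/holiday allowance, so it remains 2033-11-02.
The 1 month extension carries 2033-11-02 to 2033-12-02.
2033-12-02 is a Friday; no weekend or holiday adjustment applies.
Applying the 10-business-day extension: 10 business days after 2033-12-02 is 2033-12-16.
2033-12-16 falls on a Friday. The rules make no weekend/holiday allowance, so it remains 2033-12-16.
Final deadline: 2033-12-16.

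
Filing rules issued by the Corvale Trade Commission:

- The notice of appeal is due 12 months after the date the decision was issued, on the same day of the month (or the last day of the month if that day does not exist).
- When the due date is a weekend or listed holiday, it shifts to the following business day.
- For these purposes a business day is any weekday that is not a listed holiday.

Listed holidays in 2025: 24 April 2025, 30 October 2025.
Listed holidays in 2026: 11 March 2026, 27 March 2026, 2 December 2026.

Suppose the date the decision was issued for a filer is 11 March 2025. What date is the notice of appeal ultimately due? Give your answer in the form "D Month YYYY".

12 March 2026

Moving 12 months forward from 11 March 2025 on the corresponding day gives 11 March 2026.
11 March 2026 falls on a listed holiday. Rolling to the next business day gives 12 March 2026, a Thursday.
Deadline: 12 March 2026.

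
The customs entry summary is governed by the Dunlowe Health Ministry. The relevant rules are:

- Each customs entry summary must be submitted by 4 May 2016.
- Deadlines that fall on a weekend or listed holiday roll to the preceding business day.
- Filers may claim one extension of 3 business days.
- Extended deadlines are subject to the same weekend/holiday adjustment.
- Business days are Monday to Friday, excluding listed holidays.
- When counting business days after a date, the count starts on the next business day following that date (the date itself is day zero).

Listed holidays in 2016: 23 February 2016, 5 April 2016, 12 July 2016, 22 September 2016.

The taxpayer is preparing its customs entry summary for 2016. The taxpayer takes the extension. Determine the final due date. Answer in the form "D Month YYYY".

9 May 2016

The stated deadline is 4 May 2016.
4 May 2016 (Wednesday) is already a business day.
Counting 3 further business days from 4 May 2016 reaches 9 May 2016.
9 May 2016 is a Monday and not a listed holiday, so it stands.
So the filing is due 9 May 2016.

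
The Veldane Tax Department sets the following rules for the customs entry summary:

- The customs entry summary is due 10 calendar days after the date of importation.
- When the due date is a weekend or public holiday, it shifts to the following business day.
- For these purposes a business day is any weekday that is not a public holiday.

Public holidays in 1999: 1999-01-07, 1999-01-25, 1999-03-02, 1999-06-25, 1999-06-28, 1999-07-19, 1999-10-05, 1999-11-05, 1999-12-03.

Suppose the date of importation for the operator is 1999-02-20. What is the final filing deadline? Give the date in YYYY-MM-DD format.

1999-03-03

10 calendar days after 1999-02-20 is 1999-03-02.
1999-03-02 is a listed holiday, so it moves to the next business day, 1999-03-03 (Wednesday).
So the filing is due 1999-03-03.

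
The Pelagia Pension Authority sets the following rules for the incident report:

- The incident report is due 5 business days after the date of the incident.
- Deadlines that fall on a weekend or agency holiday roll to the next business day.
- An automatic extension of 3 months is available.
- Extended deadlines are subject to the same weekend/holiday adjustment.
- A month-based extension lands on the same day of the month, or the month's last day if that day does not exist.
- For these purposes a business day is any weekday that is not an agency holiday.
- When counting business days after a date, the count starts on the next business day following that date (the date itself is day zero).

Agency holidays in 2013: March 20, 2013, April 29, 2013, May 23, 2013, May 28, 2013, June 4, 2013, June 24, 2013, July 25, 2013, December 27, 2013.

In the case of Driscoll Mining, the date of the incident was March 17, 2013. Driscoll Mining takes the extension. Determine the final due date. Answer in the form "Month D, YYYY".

5 business days after March 17, 2013, excluding weekends and holidays, is March 25, 2013.
March 25, 2013 (Monday) is already a business day.
Applying the 3 months extension: 3 months after March 25, 2013 is June 25, 2013.
June 25, 2013 (Tuesday) is already a business day.
Final deadline: June 25, 2013.

June 25, 2013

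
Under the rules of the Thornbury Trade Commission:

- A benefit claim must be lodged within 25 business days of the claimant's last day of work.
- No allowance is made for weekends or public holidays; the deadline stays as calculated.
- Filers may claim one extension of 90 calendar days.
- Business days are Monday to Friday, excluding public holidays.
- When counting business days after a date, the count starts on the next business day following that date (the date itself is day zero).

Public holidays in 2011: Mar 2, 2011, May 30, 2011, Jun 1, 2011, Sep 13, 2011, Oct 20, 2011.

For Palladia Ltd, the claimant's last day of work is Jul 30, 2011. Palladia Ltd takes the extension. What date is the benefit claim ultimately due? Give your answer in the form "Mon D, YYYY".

Counting 25 business days after Jul 30, 2011 (skipping weekends and listed holidays) reaches Sep 2, 2011.
Sep 2, 2011 falls on a Friday. The rules make no weekend/holiday allowance, so it remains Sep 2, 2011.
Applying the 90-calendar-day extension: Sep 2, 2011 + 90 days = Dec 1, 2011.
No adjustment is made for weekends or holidays, so Dec 1, 2011 stands.
So the filing is due Dec 1, 2011.

Dec 1, 2011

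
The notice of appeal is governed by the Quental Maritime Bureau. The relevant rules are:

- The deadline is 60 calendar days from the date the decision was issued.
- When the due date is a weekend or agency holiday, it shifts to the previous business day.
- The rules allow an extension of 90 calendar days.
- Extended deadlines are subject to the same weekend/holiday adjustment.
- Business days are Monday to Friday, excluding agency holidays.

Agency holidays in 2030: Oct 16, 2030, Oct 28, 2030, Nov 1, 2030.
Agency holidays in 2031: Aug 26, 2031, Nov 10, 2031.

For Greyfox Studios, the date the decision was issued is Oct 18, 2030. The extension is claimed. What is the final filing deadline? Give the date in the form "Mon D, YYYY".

Mar 17, 2031

From Oct 18, 2030, 60 calendar days later is Dec 17, 2030.
Since Dec 17, 2030 is a Tuesday and not a holiday, the date is unchanged.
Add the 90 calendar-day extension to Dec 17, 2030: Mar 17, 2031.
Mar 17, 2031 (Monday) is already a business day.
Deadline: Mar 17, 2031.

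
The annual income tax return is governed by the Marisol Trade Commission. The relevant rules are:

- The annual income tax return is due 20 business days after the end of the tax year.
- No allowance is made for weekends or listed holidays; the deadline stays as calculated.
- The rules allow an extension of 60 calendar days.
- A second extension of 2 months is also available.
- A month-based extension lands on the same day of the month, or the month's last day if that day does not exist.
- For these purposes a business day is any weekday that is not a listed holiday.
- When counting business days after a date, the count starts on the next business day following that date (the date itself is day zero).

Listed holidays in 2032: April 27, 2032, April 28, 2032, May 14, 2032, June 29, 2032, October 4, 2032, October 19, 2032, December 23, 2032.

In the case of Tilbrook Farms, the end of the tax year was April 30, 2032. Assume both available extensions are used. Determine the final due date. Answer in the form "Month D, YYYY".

September 30, 2032

20 business days after April 30, 2032, excluding weekends and holidays, is May 31, 2032.
May 31, 2032 falls on a Monday. The rules make no weekend/holiday allowance, so it remains May 31, 2032.
With the 60-day extension, May 31, 2032 becomes July 30, 2032.
July 30, 2032 is a Friday; no weekend or holiday adjustment applies.
Add 2 months to July 30, 2032: September 30, 2032.
No adjustment is made for weekends or holidays, so September 30, 2032 stands.
Final deadline: September 30, 2032.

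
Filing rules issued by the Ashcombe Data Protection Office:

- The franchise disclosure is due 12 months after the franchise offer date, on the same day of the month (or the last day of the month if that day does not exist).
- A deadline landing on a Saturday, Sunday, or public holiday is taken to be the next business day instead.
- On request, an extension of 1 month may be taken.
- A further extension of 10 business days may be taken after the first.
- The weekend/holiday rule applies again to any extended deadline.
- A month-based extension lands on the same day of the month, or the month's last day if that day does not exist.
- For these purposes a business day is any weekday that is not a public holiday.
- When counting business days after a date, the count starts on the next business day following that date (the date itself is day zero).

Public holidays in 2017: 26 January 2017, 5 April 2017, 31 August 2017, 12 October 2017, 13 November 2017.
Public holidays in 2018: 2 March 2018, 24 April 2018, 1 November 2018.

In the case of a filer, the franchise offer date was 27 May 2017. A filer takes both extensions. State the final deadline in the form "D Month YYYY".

12 months after 27 May 2017, on the same day of the month, is 27 May 2018.
Because 27 May 2018 is a Sunday, the deadline becomes 28 May 2018 (Monday).
The 1 month extension carries 28 May 2018 to 28 June 2018.
28 June 2018 falls on a Thursday, which is a business day, so no adjustment is needed.
The 10-business-day extension runs from 28 June 2018 to 12 July 2018.
12 July 2018 is a Thursday and not a listed holiday, so it stands.
Final deadline: 12 July 2018.

12 July 2018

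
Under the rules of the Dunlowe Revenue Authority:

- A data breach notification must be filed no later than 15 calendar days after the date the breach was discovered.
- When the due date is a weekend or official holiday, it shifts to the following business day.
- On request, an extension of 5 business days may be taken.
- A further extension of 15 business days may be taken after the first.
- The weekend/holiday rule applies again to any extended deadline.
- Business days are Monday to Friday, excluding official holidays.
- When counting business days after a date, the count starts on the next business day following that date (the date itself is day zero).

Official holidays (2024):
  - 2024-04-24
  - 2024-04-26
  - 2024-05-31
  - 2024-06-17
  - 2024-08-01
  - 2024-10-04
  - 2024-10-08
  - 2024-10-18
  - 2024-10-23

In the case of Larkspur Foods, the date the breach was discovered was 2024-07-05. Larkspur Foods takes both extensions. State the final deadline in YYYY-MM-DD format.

15 calendar days after 2024-07-05 is 2024-07-20.
Because 2024-07-20 is a Saturday, the deadline becomes 2024-07-22 (Monday).
Counting 5 further business days from 2024-07-22 reaches 2024-07-29.
2024-07-29 (Monday) is already a business day.
Applying the 15-business-day extension: 15 business days after 2024-07-29 is 2024-08-20.
2024-08-20 falls on a Tuesday, which is a business day, so no adjustment is needed.
Deadline: 2024-08-20.

2024-08-20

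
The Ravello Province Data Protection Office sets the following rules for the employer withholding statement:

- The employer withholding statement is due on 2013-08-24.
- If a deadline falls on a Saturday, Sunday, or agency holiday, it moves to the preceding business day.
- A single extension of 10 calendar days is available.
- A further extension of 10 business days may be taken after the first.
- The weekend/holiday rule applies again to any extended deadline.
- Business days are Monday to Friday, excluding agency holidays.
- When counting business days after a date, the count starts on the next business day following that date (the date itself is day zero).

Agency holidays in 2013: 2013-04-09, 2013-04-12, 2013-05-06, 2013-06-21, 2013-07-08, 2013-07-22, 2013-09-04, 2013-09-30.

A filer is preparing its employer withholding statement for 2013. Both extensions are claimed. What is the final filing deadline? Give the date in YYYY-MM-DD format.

2013-09-17

Start from the fixed due date, 2013-08-24.
2013-08-24 is a Saturday, so it moves to the preceding business day, 2013-08-23 (Friday).
Applying the 10-calendar-day extension: 2013-08-23 + 10 days = 2013-09-02.
2013-09-02 (Monday) is already a business day.
The 10-business-day extension runs from 2013-09-02 to 2013-09-17.
2013-09-17 (Tuesday) is already a business day.
Final deadline: 2013-09-17.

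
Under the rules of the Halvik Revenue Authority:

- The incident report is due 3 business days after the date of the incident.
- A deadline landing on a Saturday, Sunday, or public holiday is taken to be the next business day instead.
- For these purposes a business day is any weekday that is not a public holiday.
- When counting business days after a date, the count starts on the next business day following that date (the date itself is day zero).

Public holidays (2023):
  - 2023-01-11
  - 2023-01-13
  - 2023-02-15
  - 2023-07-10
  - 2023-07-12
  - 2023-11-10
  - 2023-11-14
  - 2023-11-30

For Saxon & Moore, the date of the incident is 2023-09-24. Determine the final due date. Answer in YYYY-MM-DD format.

3 business days after 2023-09-24, excluding weekends and holidays, is 2023-09-27.
2023-09-27 is a Wednesday and not a listed holiday, so it stands.
The final due date is 2023-09-27.

2023-09-27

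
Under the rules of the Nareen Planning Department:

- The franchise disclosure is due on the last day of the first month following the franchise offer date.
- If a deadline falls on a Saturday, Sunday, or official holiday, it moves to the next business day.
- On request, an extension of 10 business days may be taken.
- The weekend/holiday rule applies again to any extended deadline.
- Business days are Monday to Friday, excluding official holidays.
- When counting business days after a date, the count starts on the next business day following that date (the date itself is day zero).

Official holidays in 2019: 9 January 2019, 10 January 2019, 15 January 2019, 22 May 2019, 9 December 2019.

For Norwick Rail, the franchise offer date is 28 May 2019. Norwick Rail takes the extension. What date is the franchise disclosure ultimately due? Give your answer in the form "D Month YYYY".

15 July 2019

1 month after 28 May 2019 falls in June 2019; the last day of that month is 30 June 2019.
30 June 2019 is a Sunday; the next business day is 1 July 2019 (Monday).
Applying the 10-business-day extension: 10 business days after 1 July 2019 is 15 July 2019.
Since 15 July 2019 is a Monday and not a holiday, the date is unchanged.
Final deadline: 15 July 2019.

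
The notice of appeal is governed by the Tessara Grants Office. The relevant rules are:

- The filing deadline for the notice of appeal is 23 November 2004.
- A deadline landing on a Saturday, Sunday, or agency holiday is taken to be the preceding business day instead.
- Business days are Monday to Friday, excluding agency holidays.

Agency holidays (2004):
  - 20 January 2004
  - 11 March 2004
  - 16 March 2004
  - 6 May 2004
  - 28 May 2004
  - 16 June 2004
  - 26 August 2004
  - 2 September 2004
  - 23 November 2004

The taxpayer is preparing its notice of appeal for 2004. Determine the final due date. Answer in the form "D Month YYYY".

The stated deadline is 23 November 2004.
Because 23 November 2004 is a listed holiday, the deadline becomes 22 November 2004 (Monday).
The final due date is 22 November 2004.

22 November 2004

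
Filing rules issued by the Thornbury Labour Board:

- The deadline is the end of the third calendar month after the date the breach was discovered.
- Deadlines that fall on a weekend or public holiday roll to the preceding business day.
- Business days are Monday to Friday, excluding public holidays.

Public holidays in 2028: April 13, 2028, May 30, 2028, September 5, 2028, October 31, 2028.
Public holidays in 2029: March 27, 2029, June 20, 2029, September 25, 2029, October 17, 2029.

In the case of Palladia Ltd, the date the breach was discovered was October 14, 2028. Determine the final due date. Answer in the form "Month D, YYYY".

January 31, 2029

3 months after October 14, 2028 is January 2029; that month ends on January 31, 2029.
Since January 31, 2029 is a Wednesday and not a holiday, the date is unchanged.
So the filing is due January 31, 2029.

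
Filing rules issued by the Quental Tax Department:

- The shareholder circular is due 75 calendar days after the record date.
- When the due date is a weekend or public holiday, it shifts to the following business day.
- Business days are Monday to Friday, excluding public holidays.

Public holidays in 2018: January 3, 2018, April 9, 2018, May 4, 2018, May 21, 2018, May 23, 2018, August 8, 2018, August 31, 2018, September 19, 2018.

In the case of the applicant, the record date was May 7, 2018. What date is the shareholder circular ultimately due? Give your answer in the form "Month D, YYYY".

Trigger date May 7, 2018 + 75 calendar days = July 21, 2018.
July 21, 2018 falls on a Saturday. Rolling to the next business day gives July 23, 2018, a Monday.
Deadline: July 23, 2018.

July 23, 2018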